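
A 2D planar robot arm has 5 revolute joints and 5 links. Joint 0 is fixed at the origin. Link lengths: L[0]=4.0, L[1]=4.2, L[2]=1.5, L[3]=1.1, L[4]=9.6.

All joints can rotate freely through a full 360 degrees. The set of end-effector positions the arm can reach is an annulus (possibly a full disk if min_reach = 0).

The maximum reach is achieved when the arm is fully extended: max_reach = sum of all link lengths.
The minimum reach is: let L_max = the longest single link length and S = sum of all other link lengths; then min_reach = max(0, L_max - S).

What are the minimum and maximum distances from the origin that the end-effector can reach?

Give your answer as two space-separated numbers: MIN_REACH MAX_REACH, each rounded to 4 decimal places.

Answer: 0.0000 20.4000

Derivation:
Link lengths: [4.0, 4.2, 1.5, 1.1, 9.6]
max_reach = 4 + 4.2 + 1.5 + 1.1 + 9.6 = 20.4
L_max = max([4.0, 4.2, 1.5, 1.1, 9.6]) = 9.6
S (sum of others) = 20.4 - 9.6 = 10.8
min_reach = max(0, 9.6 - 10.8) = max(0, -1.2) = 0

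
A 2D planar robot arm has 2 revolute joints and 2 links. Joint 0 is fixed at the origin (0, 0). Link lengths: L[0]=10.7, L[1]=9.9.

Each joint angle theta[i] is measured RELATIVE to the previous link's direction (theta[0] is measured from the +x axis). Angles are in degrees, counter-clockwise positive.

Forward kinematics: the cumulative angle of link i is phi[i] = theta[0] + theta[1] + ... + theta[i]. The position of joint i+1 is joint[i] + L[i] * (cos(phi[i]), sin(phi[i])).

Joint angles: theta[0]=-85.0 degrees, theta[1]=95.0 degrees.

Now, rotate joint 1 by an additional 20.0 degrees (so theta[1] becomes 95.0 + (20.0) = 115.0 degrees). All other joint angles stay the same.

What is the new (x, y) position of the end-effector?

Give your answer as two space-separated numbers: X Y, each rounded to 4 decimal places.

Answer: 9.5062 -5.7093

Derivation:
joint[0] = (0.0000, 0.0000)  (base)
link 0: phi[0] = -85 = -85 deg
  cos(-85 deg) = 0.0872, sin(-85 deg) = -0.9962
  joint[1] = (0.0000, 0.0000) + 10.7 * (0.0872, -0.9962) = (0.0000 + 0.9326, 0.0000 + -10.6593) = (0.9326, -10.6593)
link 1: phi[1] = -85 + 115 = 30 deg
  cos(30 deg) = 0.8660, sin(30 deg) = 0.5000
  joint[2] = (0.9326, -10.6593) + 9.9 * (0.8660, 0.5000) = (0.9326 + 8.5737, -10.6593 + 4.9500) = (9.5062, -5.7093)
End effector: (9.5062, -5.7093)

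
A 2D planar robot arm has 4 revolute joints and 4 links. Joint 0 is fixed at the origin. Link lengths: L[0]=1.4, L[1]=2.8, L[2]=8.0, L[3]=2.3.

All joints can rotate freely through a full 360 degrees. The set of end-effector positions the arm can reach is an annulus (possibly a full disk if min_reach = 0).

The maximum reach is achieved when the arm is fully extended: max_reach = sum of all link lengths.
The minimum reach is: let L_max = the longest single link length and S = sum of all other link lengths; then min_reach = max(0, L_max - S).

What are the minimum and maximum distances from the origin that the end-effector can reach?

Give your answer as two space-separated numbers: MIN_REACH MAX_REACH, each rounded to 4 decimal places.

Answer: 1.5000 14.5000

Derivation:
Link lengths: [1.4, 2.8, 8.0, 2.3]
max_reach = 1.4 + 2.8 + 8 + 2.3 = 14.5
L_max = max([1.4, 2.8, 8.0, 2.3]) = 8
S (sum of others) = 14.5 - 8 = 6.5
min_reach = max(0, 8 - 6.5) = max(0, 1.5) = 1.5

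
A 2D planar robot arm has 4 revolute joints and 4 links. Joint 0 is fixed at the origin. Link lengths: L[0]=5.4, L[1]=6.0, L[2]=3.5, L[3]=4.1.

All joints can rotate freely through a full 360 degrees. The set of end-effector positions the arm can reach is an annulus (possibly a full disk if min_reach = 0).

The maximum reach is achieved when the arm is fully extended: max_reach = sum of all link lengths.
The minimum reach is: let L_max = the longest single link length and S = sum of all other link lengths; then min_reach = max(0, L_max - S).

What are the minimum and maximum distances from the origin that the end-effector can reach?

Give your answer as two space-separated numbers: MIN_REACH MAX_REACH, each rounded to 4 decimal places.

Answer: 0.0000 19.0000

Derivation:
Link lengths: [5.4, 6.0, 3.5, 4.1]
max_reach = 5.4 + 6 + 3.5 + 4.1 = 19
L_max = max([5.4, 6.0, 3.5, 4.1]) = 6
S (sum of others) = 19 - 6 = 13
min_reach = max(0, 6 - 13) = max(0, -7) = 0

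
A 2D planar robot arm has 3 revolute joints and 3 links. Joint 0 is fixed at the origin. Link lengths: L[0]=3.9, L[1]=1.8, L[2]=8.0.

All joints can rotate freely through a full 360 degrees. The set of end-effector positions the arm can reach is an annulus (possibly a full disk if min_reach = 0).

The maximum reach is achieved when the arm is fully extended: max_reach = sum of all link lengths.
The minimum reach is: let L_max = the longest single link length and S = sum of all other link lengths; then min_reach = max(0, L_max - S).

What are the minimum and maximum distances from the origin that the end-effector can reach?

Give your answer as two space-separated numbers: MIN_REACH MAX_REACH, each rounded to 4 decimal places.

Link lengths: [3.9, 1.8, 8.0]
max_reach = 3.9 + 1.8 + 8 = 13.7
L_max = max([3.9, 1.8, 8.0]) = 8
S (sum of others) = 13.7 - 8 = 5.7
min_reach = max(0, 8 - 5.7) = max(0, 2.3) = 2.3

Answer: 2.3000 13.7000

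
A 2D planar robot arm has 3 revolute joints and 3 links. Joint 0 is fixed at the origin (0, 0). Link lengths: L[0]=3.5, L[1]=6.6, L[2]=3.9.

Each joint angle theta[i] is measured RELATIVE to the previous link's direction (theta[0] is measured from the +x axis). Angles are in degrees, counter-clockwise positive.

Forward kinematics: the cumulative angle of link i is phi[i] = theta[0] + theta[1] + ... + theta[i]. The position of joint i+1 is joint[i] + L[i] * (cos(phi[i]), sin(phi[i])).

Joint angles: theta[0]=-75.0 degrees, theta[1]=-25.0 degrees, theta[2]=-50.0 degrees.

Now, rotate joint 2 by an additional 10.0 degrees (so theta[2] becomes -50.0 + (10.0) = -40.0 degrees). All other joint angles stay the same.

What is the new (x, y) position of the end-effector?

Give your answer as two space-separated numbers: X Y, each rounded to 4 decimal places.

joint[0] = (0.0000, 0.0000)  (base)
link 0: phi[0] = -75 = -75 deg
  cos(-75 deg) = 0.2588, sin(-75 deg) = -0.9659
  joint[1] = (0.0000, 0.0000) + 3.5 * (0.2588, -0.9659) = (0.0000 + 0.9059, 0.0000 + -3.3807) = (0.9059, -3.3807)
link 1: phi[1] = -75 + -25 = -100 deg
  cos(-100 deg) = -0.1736, sin(-100 deg) = -0.9848
  joint[2] = (0.9059, -3.3807) + 6.6 * (-0.1736, -0.9848) = (0.9059 + -1.1461, -3.3807 + -6.4997) = (-0.2402, -9.8805)
link 2: phi[2] = -75 + -25 + -40 = -140 deg
  cos(-140 deg) = -0.7660, sin(-140 deg) = -0.6428
  joint[3] = (-0.2402, -9.8805) + 3.9 * (-0.7660, -0.6428) = (-0.2402 + -2.9876, -9.8805 + -2.5069) = (-3.2278, -12.3873)
End effector: (-3.2278, -12.3873)

Answer: -3.2278 -12.3873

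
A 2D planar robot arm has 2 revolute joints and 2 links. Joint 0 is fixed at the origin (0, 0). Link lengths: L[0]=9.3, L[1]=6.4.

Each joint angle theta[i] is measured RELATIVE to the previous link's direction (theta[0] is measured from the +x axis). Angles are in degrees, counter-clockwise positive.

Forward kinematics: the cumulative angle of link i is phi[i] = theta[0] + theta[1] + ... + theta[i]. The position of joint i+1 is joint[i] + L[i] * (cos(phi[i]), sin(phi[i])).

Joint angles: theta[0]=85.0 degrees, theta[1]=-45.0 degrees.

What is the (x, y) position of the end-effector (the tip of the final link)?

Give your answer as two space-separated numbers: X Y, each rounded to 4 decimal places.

Answer: 5.7132 13.3785

Derivation:
joint[0] = (0.0000, 0.0000)  (base)
link 0: phi[0] = 85 = 85 deg
  cos(85 deg) = 0.0872, sin(85 deg) = 0.9962
  joint[1] = (0.0000, 0.0000) + 9.3 * (0.0872, 0.9962) = (0.0000 + 0.8105, 0.0000 + 9.2646) = (0.8105, 9.2646)
link 1: phi[1] = 85 + -45 = 40 deg
  cos(40 deg) = 0.7660, sin(40 deg) = 0.6428
  joint[2] = (0.8105, 9.2646) + 6.4 * (0.7660, 0.6428) = (0.8105 + 4.9027, 9.2646 + 4.1138) = (5.7132, 13.3785)
End effector: (5.7132, 13.3785)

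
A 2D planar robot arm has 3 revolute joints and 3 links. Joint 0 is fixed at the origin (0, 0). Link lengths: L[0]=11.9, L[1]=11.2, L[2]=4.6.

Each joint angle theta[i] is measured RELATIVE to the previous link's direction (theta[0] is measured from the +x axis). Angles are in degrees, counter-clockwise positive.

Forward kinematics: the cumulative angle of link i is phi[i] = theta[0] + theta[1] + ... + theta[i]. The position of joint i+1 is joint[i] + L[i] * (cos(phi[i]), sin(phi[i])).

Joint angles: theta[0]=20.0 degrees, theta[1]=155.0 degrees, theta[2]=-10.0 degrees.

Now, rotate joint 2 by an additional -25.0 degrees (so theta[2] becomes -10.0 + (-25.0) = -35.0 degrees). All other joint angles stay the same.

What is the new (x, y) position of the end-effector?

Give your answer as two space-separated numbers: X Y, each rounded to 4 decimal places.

joint[0] = (0.0000, 0.0000)  (base)
link 0: phi[0] = 20 = 20 deg
  cos(20 deg) = 0.9397, sin(20 deg) = 0.3420
  joint[1] = (0.0000, 0.0000) + 11.9 * (0.9397, 0.3420) = (0.0000 + 11.1823, 0.0000 + 4.0700) = (11.1823, 4.0700)
link 1: phi[1] = 20 + 155 = 175 deg
  cos(175 deg) = -0.9962, sin(175 deg) = 0.0872
  joint[2] = (11.1823, 4.0700) + 11.2 * (-0.9962, 0.0872) = (11.1823 + -11.1574, 4.0700 + 0.9761) = (0.0250, 5.0462)
link 2: phi[2] = 20 + 155 + -35 = 140 deg
  cos(140 deg) = -0.7660, sin(140 deg) = 0.6428
  joint[3] = (0.0250, 5.0462) + 4.6 * (-0.7660, 0.6428) = (0.0250 + -3.5238, 5.0462 + 2.9568) = (-3.4988, 8.0030)
End effector: (-3.4988, 8.0030)

Answer: -3.4988 8.0030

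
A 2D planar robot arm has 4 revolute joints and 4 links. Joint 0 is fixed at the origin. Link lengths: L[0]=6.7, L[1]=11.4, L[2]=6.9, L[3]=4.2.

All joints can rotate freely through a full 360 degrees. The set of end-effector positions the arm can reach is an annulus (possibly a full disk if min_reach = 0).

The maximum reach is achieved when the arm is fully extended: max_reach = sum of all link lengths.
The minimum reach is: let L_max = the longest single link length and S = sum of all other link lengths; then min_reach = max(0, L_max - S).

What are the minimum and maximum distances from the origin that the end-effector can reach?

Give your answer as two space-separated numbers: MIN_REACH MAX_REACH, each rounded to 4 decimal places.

Answer: 0.0000 29.2000

Derivation:
Link lengths: [6.7, 11.4, 6.9, 4.2]
max_reach = 6.7 + 11.4 + 6.9 + 4.2 = 29.2
L_max = max([6.7, 11.4, 6.9, 4.2]) = 11.4
S (sum of others) = 29.2 - 11.4 = 17.8
min_reach = max(0, 11.4 - 17.8) = max(0, -6.4) = 0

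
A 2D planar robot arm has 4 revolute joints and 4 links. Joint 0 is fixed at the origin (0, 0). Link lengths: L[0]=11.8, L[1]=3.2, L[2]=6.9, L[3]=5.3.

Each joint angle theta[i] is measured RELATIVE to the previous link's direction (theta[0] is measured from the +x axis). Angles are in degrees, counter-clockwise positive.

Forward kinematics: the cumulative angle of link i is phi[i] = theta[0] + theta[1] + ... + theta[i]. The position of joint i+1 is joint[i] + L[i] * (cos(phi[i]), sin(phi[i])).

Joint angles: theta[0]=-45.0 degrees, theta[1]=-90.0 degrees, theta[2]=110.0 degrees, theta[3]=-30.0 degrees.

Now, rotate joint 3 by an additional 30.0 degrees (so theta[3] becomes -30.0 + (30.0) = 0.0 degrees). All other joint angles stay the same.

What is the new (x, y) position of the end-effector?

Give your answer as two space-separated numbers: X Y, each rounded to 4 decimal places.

joint[0] = (0.0000, 0.0000)  (base)
link 0: phi[0] = -45 = -45 deg
  cos(-45 deg) = 0.7071, sin(-45 deg) = -0.7071
  joint[1] = (0.0000, 0.0000) + 11.8 * (0.7071, -0.7071) = (0.0000 + 8.3439, 0.0000 + -8.3439) = (8.3439, -8.3439)
link 1: phi[1] = -45 + -90 = -135 deg
  cos(-135 deg) = -0.7071, sin(-135 deg) = -0.7071
  joint[2] = (8.3439, -8.3439) + 3.2 * (-0.7071, -0.7071) = (8.3439 + -2.2627, -8.3439 + -2.2627) = (6.0811, -10.6066)
link 2: phi[2] = -45 + -90 + 110 = -25 deg
  cos(-25 deg) = 0.9063, sin(-25 deg) = -0.4226
  joint[3] = (6.0811, -10.6066) + 6.9 * (0.9063, -0.4226) = (6.0811 + 6.2535, -10.6066 + -2.9161) = (12.3346, -13.5227)
link 3: phi[3] = -45 + -90 + 110 + 0 = -25 deg
  cos(-25 deg) = 0.9063, sin(-25 deg) = -0.4226
  joint[4] = (12.3346, -13.5227) + 5.3 * (0.9063, -0.4226) = (12.3346 + 4.8034, -13.5227 + -2.2399) = (17.1381, -15.7625)
End effector: (17.1381, -15.7625)

Answer: 17.1381 -15.7625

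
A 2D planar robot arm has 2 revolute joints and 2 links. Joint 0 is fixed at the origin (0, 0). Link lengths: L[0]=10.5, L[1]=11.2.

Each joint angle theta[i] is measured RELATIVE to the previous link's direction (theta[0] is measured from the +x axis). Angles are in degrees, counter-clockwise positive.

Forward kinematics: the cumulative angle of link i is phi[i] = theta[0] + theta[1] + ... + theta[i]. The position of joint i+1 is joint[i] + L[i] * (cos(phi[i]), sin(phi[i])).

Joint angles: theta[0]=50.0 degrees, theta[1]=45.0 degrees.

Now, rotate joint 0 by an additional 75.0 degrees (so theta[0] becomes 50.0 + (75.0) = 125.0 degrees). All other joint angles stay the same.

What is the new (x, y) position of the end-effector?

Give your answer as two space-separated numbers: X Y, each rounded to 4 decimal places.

Answer: -17.0524 10.5460

Derivation:
joint[0] = (0.0000, 0.0000)  (base)
link 0: phi[0] = 125 = 125 deg
  cos(125 deg) = -0.5736, sin(125 deg) = 0.8192
  joint[1] = (0.0000, 0.0000) + 10.5 * (-0.5736, 0.8192) = (0.0000 + -6.0226, 0.0000 + 8.6011) = (-6.0226, 8.6011)
link 1: phi[1] = 125 + 45 = 170 deg
  cos(170 deg) = -0.9848, sin(170 deg) = 0.1736
  joint[2] = (-6.0226, 8.6011) + 11.2 * (-0.9848, 0.1736) = (-6.0226 + -11.0298, 8.6011 + 1.9449) = (-17.0524, 10.5460)
End effector: (-17.0524, 10.5460)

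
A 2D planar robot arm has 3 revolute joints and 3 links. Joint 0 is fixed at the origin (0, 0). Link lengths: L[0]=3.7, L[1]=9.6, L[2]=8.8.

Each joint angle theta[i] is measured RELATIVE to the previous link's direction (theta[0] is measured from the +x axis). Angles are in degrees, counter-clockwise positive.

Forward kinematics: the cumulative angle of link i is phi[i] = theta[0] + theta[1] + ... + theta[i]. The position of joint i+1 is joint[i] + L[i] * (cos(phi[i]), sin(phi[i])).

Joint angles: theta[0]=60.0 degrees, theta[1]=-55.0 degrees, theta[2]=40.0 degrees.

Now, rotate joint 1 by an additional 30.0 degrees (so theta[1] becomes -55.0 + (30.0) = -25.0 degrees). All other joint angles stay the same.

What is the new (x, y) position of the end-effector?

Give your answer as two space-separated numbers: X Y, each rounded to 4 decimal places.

Answer: 11.9915 17.2108

Derivation:
joint[0] = (0.0000, 0.0000)  (base)
link 0: phi[0] = 60 = 60 deg
  cos(60 deg) = 0.5000, sin(60 deg) = 0.8660
  joint[1] = (0.0000, 0.0000) + 3.7 * (0.5000, 0.8660) = (0.0000 + 1.8500, 0.0000 + 3.2043) = (1.8500, 3.2043)
link 1: phi[1] = 60 + -25 = 35 deg
  cos(35 deg) = 0.8192, sin(35 deg) = 0.5736
  joint[2] = (1.8500, 3.2043) + 9.6 * (0.8192, 0.5736) = (1.8500 + 7.8639, 3.2043 + 5.5063) = (9.7139, 8.7106)
link 2: phi[2] = 60 + -25 + 40 = 75 deg
  cos(75 deg) = 0.2588, sin(75 deg) = 0.9659
  joint[3] = (9.7139, 8.7106) + 8.8 * (0.2588, 0.9659) = (9.7139 + 2.2776, 8.7106 + 8.5001) = (11.9915, 17.2108)
End effector: (11.9915, 17.2108)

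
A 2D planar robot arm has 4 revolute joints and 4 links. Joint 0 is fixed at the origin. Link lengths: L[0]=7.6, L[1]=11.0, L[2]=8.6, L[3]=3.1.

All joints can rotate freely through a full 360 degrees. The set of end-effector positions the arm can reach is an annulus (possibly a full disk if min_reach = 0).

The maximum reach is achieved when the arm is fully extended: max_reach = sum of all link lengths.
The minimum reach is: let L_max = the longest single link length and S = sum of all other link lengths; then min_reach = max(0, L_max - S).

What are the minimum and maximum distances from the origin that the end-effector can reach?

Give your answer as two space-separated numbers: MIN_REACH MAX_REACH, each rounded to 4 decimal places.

Answer: 0.0000 30.3000

Derivation:
Link lengths: [7.6, 11.0, 8.6, 3.1]
max_reach = 7.6 + 11 + 8.6 + 3.1 = 30.3
L_max = max([7.6, 11.0, 8.6, 3.1]) = 11
S (sum of others) = 30.3 - 11 = 19.3
min_reach = max(0, 11 - 19.3) = max(0, -8.3) = 0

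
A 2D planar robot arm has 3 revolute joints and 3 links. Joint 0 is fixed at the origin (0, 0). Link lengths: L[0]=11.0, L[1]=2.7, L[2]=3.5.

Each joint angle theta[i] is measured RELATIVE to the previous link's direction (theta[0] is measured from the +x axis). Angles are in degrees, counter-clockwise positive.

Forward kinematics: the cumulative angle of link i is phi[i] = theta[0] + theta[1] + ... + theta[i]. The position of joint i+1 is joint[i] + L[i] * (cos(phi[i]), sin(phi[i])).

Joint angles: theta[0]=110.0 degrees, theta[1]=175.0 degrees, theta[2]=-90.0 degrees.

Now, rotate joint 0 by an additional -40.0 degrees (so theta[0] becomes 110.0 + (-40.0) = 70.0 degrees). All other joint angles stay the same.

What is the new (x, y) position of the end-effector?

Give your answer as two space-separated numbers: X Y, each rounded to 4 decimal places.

joint[0] = (0.0000, 0.0000)  (base)
link 0: phi[0] = 70 = 70 deg
  cos(70 deg) = 0.3420, sin(70 deg) = 0.9397
  joint[1] = (0.0000, 0.0000) + 11 * (0.3420, 0.9397) = (0.0000 + 3.7622, 0.0000 + 10.3366) = (3.7622, 10.3366)
link 1: phi[1] = 70 + 175 = 245 deg
  cos(245 deg) = -0.4226, sin(245 deg) = -0.9063
  joint[2] = (3.7622, 10.3366) + 2.7 * (-0.4226, -0.9063) = (3.7622 + -1.1411, 10.3366 + -2.4470) = (2.6212, 7.8896)
link 2: phi[2] = 70 + 175 + -90 = 155 deg
  cos(155 deg) = -0.9063, sin(155 deg) = 0.4226
  joint[3] = (2.6212, 7.8896) + 3.5 * (-0.9063, 0.4226) = (2.6212 + -3.1721, 7.8896 + 1.4792) = (-0.5509, 9.3688)
End effector: (-0.5509, 9.3688)

Answer: -0.5509 9.3688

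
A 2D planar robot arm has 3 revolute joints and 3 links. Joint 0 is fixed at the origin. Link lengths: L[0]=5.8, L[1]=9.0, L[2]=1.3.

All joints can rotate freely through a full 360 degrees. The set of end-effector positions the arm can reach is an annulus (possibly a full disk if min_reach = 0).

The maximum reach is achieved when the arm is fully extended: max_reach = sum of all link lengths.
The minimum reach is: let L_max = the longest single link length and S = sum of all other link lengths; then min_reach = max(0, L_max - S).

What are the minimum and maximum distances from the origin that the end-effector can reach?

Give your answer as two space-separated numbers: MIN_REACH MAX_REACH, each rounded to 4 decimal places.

Link lengths: [5.8, 9.0, 1.3]
max_reach = 5.8 + 9 + 1.3 = 16.1
L_max = max([5.8, 9.0, 1.3]) = 9
S (sum of others) = 16.1 - 9 = 7.1
min_reach = max(0, 9 - 7.1) = max(0, 1.9) = 1.9

Answer: 1.9000 16.1000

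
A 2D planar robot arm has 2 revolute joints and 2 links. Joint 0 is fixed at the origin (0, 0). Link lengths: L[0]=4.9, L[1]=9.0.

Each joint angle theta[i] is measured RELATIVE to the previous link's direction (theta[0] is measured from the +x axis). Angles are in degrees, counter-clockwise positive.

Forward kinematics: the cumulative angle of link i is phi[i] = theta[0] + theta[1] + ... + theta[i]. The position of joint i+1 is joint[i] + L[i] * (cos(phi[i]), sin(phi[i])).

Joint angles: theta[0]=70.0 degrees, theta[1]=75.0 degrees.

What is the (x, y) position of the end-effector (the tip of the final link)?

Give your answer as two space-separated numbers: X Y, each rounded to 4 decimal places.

joint[0] = (0.0000, 0.0000)  (base)
link 0: phi[0] = 70 = 70 deg
  cos(70 deg) = 0.3420, sin(70 deg) = 0.9397
  joint[1] = (0.0000, 0.0000) + 4.9 * (0.3420, 0.9397) = (0.0000 + 1.6759, 0.0000 + 4.6045) = (1.6759, 4.6045)
link 1: phi[1] = 70 + 75 = 145 deg
  cos(145 deg) = -0.8192, sin(145 deg) = 0.5736
  joint[2] = (1.6759, 4.6045) + 9 * (-0.8192, 0.5736) = (1.6759 + -7.3724, 4.6045 + 5.1622) = (-5.6965, 9.7667)
End effector: (-5.6965, 9.7667)

Answer: -5.6965 9.7667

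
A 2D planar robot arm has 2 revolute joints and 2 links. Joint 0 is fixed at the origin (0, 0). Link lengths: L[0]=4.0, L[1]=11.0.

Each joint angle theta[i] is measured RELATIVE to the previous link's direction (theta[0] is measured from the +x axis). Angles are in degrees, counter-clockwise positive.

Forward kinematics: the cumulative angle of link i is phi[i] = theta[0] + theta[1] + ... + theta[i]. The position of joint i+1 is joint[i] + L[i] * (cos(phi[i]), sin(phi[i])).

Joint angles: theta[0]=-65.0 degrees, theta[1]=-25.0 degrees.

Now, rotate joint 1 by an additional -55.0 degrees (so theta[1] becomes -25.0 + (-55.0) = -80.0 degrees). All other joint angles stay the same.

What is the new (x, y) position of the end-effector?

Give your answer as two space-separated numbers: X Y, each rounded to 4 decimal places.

joint[0] = (0.0000, 0.0000)  (base)
link 0: phi[0] = -65 = -65 deg
  cos(-65 deg) = 0.4226, sin(-65 deg) = -0.9063
  joint[1] = (0.0000, 0.0000) + 4 * (0.4226, -0.9063) = (0.0000 + 1.6905, 0.0000 + -3.6252) = (1.6905, -3.6252)
link 1: phi[1] = -65 + -80 = -145 deg
  cos(-145 deg) = -0.8192, sin(-145 deg) = -0.5736
  joint[2] = (1.6905, -3.6252) + 11 * (-0.8192, -0.5736) = (1.6905 + -9.0107, -3.6252 + -6.3093) = (-7.3202, -9.9346)
End effector: (-7.3202, -9.9346)

Answer: -7.3202 -9.9346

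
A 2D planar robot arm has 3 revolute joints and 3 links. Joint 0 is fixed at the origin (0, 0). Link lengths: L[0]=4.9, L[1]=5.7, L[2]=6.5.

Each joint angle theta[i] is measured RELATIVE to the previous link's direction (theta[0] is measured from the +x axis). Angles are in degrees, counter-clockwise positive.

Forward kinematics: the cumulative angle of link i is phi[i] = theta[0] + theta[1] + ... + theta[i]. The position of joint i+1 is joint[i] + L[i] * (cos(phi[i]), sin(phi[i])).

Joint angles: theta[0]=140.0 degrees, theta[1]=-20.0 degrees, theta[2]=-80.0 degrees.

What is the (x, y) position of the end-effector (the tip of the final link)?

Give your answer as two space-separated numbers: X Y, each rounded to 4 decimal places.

Answer: -1.6243 12.2641

Derivation:
joint[0] = (0.0000, 0.0000)  (base)
link 0: phi[0] = 140 = 140 deg
  cos(140 deg) = -0.7660, sin(140 deg) = 0.6428
  joint[1] = (0.0000, 0.0000) + 4.9 * (-0.7660, 0.6428) = (0.0000 + -3.7536, 0.0000 + 3.1497) = (-3.7536, 3.1497)
link 1: phi[1] = 140 + -20 = 120 deg
  cos(120 deg) = -0.5000, sin(120 deg) = 0.8660
  joint[2] = (-3.7536, 3.1497) + 5.7 * (-0.5000, 0.8660) = (-3.7536 + -2.8500, 3.1497 + 4.9363) = (-6.6036, 8.0860)
link 2: phi[2] = 140 + -20 + -80 = 40 deg
  cos(40 deg) = 0.7660, sin(40 deg) = 0.6428
  joint[3] = (-6.6036, 8.0860) + 6.5 * (0.7660, 0.6428) = (-6.6036 + 4.9793, 8.0860 + 4.1781) = (-1.6243, 12.2641)
End effector: (-1.6243, 12.2641)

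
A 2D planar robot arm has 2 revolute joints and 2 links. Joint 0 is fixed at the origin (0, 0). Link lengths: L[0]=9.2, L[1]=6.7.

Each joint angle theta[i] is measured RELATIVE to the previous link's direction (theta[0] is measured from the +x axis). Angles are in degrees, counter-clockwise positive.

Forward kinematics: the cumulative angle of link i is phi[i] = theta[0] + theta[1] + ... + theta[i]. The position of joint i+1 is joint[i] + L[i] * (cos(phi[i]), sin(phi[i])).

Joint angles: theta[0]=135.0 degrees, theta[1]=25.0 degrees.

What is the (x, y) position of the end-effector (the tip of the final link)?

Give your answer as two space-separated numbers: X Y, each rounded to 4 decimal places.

joint[0] = (0.0000, 0.0000)  (base)
link 0: phi[0] = 135 = 135 deg
  cos(135 deg) = -0.7071, sin(135 deg) = 0.7071
  joint[1] = (0.0000, 0.0000) + 9.2 * (-0.7071, 0.7071) = (0.0000 + -6.5054, 0.0000 + 6.5054) = (-6.5054, 6.5054)
link 1: phi[1] = 135 + 25 = 160 deg
  cos(160 deg) = -0.9397, sin(160 deg) = 0.3420
  joint[2] = (-6.5054, 6.5054) + 6.7 * (-0.9397, 0.3420) = (-6.5054 + -6.2959, 6.5054 + 2.2915) = (-12.8013, 8.7969)
End effector: (-12.8013, 8.7969)

Answer: -12.8013 8.7969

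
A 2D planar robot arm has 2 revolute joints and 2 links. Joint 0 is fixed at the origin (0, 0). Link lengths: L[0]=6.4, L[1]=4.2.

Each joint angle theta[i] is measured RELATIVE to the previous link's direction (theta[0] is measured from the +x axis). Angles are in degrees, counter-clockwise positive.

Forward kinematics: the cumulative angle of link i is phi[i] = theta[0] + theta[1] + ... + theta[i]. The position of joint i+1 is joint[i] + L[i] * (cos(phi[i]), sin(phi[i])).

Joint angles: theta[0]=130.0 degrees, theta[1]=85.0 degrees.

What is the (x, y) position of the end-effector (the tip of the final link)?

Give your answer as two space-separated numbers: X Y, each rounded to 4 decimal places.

joint[0] = (0.0000, 0.0000)  (base)
link 0: phi[0] = 130 = 130 deg
  cos(130 deg) = -0.6428, sin(130 deg) = 0.7660
  joint[1] = (0.0000, 0.0000) + 6.4 * (-0.6428, 0.7660) = (0.0000 + -4.1138, 0.0000 + 4.9027) = (-4.1138, 4.9027)
link 1: phi[1] = 130 + 85 = 215 deg
  cos(215 deg) = -0.8192, sin(215 deg) = -0.5736
  joint[2] = (-4.1138, 4.9027) + 4.2 * (-0.8192, -0.5736) = (-4.1138 + -3.4404, 4.9027 + -2.4090) = (-7.5543, 2.4937)
End effector: (-7.5543, 2.4937)

Answer: -7.5543 2.4937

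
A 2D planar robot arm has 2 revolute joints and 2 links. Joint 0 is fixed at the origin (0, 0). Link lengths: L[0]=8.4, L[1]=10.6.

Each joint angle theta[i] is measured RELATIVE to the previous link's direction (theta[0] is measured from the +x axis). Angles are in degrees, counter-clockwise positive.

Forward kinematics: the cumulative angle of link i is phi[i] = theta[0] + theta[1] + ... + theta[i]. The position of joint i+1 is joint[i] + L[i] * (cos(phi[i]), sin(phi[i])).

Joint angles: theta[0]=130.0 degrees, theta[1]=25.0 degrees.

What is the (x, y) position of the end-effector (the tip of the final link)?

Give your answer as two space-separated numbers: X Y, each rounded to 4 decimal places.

Answer: -15.0063 10.9145

Derivation:
joint[0] = (0.0000, 0.0000)  (base)
link 0: phi[0] = 130 = 130 deg
  cos(130 deg) = -0.6428, sin(130 deg) = 0.7660
  joint[1] = (0.0000, 0.0000) + 8.4 * (-0.6428, 0.7660) = (0.0000 + -5.3994, 0.0000 + 6.4348) = (-5.3994, 6.4348)
link 1: phi[1] = 130 + 25 = 155 deg
  cos(155 deg) = -0.9063, sin(155 deg) = 0.4226
  joint[2] = (-5.3994, 6.4348) + 10.6 * (-0.9063, 0.4226) = (-5.3994 + -9.6069, 6.4348 + 4.4798) = (-15.0063, 10.9145)
End effector: (-15.0063, 10.9145)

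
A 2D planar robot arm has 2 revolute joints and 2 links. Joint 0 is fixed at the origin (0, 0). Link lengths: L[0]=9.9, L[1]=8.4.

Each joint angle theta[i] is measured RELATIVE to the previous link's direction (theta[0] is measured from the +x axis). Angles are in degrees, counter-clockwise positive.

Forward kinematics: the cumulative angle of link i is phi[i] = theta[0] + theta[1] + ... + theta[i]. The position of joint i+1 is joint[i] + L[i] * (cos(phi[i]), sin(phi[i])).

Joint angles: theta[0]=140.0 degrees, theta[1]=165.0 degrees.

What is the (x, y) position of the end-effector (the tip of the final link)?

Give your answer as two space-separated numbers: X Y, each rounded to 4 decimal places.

Answer: -2.7658 -0.5173

Derivation:
joint[0] = (0.0000, 0.0000)  (base)
link 0: phi[0] = 140 = 140 deg
  cos(140 deg) = -0.7660, sin(140 deg) = 0.6428
  joint[1] = (0.0000, 0.0000) + 9.9 * (-0.7660, 0.6428) = (0.0000 + -7.5838, 0.0000 + 6.3636) = (-7.5838, 6.3636)
link 1: phi[1] = 140 + 165 = 305 deg
  cos(305 deg) = 0.5736, sin(305 deg) = -0.8192
  joint[2] = (-7.5838, 6.3636) + 8.4 * (0.5736, -0.8192) = (-7.5838 + 4.8180, 6.3636 + -6.8809) = (-2.7658, -0.5173)
End effector: (-2.7658, -0.5173)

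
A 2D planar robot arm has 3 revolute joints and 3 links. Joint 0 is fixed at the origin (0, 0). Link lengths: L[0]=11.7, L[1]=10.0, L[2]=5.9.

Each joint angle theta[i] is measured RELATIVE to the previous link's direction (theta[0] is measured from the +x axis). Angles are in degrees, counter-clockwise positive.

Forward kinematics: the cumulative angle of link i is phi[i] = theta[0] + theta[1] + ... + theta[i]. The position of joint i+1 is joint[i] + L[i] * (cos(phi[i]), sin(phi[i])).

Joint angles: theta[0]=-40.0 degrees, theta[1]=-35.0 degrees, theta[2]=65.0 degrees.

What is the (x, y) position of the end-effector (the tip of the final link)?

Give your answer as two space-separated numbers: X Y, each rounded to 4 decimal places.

Answer: 17.3613 -18.2044

Derivation:
joint[0] = (0.0000, 0.0000)  (base)
link 0: phi[0] = -40 = -40 deg
  cos(-40 deg) = 0.7660, sin(-40 deg) = -0.6428
  joint[1] = (0.0000, 0.0000) + 11.7 * (0.7660, -0.6428) = (0.0000 + 8.9627, 0.0000 + -7.5206) = (8.9627, -7.5206)
link 1: phi[1] = -40 + -35 = -75 deg
  cos(-75 deg) = 0.2588, sin(-75 deg) = -0.9659
  joint[2] = (8.9627, -7.5206) + 10 * (0.2588, -0.9659) = (8.9627 + 2.5882, -7.5206 + -9.6593) = (11.5509, -17.1799)
link 2: phi[2] = -40 + -35 + 65 = -10 deg
  cos(-10 deg) = 0.9848, sin(-10 deg) = -0.1736
  joint[3] = (11.5509, -17.1799) + 5.9 * (0.9848, -0.1736) = (11.5509 + 5.8104, -17.1799 + -1.0245) = (17.3613, -18.2044)
End effector: (17.3613, -18.2044)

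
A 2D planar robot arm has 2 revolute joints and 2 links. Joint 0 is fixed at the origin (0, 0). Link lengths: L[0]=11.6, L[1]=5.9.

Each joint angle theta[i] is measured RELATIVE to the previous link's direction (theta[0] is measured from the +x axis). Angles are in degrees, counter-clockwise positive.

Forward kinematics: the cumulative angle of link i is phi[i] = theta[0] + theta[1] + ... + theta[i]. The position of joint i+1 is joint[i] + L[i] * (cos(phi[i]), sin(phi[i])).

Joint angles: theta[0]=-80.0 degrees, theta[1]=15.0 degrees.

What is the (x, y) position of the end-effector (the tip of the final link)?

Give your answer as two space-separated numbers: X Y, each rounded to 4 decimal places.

joint[0] = (0.0000, 0.0000)  (base)
link 0: phi[0] = -80 = -80 deg
  cos(-80 deg) = 0.1736, sin(-80 deg) = -0.9848
  joint[1] = (0.0000, 0.0000) + 11.6 * (0.1736, -0.9848) = (0.0000 + 2.0143, 0.0000 + -11.4238) = (2.0143, -11.4238)
link 1: phi[1] = -80 + 15 = -65 deg
  cos(-65 deg) = 0.4226, sin(-65 deg) = -0.9063
  joint[2] = (2.0143, -11.4238) + 5.9 * (0.4226, -0.9063) = (2.0143 + 2.4934, -11.4238 + -5.3472) = (4.5078, -16.7710)
End effector: (4.5078, -16.7710)

Answer: 4.5078 -16.7710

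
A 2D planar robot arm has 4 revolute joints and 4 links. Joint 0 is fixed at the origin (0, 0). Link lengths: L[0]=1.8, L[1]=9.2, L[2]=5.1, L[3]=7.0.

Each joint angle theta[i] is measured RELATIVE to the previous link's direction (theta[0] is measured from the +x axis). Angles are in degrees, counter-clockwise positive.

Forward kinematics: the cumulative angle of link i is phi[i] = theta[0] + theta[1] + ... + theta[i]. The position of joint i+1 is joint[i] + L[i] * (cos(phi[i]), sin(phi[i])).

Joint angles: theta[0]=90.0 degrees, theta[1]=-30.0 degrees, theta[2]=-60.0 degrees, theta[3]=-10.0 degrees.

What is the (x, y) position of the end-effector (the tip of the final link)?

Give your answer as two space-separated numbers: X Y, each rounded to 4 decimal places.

joint[0] = (0.0000, 0.0000)  (base)
link 0: phi[0] = 90 = 90 deg
  cos(90 deg) = 0.0000, sin(90 deg) = 1.0000
  joint[1] = (0.0000, 0.0000) + 1.8 * (0.0000, 1.0000) = (0.0000 + 0.0000, 0.0000 + 1.8000) = (0.0000, 1.8000)
link 1: phi[1] = 90 + -30 = 60 deg
  cos(60 deg) = 0.5000, sin(60 deg) = 0.8660
  joint[2] = (0.0000, 1.8000) + 9.2 * (0.5000, 0.8660) = (0.0000 + 4.6000, 1.8000 + 7.9674) = (4.6000, 9.7674)
link 2: phi[2] = 90 + -30 + -60 = 0 deg
  cos(0 deg) = 1.0000, sin(0 deg) = 0.0000
  joint[3] = (4.6000, 9.7674) + 5.1 * (1.0000, 0.0000) = (4.6000 + 5.1000, 9.7674 + 0.0000) = (9.7000, 9.7674)
link 3: phi[3] = 90 + -30 + -60 + -10 = -10 deg
  cos(-10 deg) = 0.9848, sin(-10 deg) = -0.1736
  joint[4] = (9.7000, 9.7674) + 7 * (0.9848, -0.1736) = (9.7000 + 6.8937, 9.7674 + -1.2155) = (16.5937, 8.5519)
End effector: (16.5937, 8.5519)

Answer: 16.5937 8.5519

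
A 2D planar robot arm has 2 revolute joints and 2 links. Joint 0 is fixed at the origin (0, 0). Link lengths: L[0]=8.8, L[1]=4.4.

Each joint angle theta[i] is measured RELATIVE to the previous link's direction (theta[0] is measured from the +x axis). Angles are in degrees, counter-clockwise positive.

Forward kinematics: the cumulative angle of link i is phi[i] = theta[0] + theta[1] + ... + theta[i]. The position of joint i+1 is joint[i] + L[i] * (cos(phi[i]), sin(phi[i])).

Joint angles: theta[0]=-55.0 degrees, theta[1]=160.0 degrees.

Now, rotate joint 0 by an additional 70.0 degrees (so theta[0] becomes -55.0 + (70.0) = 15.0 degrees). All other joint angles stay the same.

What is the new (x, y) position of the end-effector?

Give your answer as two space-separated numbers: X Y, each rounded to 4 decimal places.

joint[0] = (0.0000, 0.0000)  (base)
link 0: phi[0] = 15 = 15 deg
  cos(15 deg) = 0.9659, sin(15 deg) = 0.2588
  joint[1] = (0.0000, 0.0000) + 8.8 * (0.9659, 0.2588) = (0.0000 + 8.5001, 0.0000 + 2.2776) = (8.5001, 2.2776)
link 1: phi[1] = 15 + 160 = 175 deg
  cos(175 deg) = -0.9962, sin(175 deg) = 0.0872
  joint[2] = (8.5001, 2.2776) + 4.4 * (-0.9962, 0.0872) = (8.5001 + -4.3833, 2.2776 + 0.3835) = (4.1169, 2.6611)
End effector: (4.1169, 2.6611)

Answer: 4.1169 2.6611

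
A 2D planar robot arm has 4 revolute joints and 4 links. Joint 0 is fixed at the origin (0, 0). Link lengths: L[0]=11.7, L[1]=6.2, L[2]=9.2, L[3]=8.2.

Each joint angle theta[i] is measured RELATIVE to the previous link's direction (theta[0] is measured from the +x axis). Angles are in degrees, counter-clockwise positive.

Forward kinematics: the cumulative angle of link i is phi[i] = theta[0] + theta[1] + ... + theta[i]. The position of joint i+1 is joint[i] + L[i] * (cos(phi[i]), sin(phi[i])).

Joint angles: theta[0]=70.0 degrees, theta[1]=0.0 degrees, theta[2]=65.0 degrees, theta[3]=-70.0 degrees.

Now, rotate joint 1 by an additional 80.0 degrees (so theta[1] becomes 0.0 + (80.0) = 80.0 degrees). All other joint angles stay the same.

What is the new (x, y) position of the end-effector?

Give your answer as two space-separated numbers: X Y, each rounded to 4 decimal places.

Answer: -15.6210 13.5208

Derivation:
joint[0] = (0.0000, 0.0000)  (base)
link 0: phi[0] = 70 = 70 deg
  cos(70 deg) = 0.3420, sin(70 deg) = 0.9397
  joint[1] = (0.0000, 0.0000) + 11.7 * (0.3420, 0.9397) = (0.0000 + 4.0016, 0.0000 + 10.9944) = (4.0016, 10.9944)
link 1: phi[1] = 70 + 80 = 150 deg
  cos(150 deg) = -0.8660, sin(150 deg) = 0.5000
  joint[2] = (4.0016, 10.9944) + 6.2 * (-0.8660, 0.5000) = (4.0016 + -5.3694, 10.9944 + 3.1000) = (-1.3677, 14.0944)
link 2: phi[2] = 70 + 80 + 65 = 215 deg
  cos(215 deg) = -0.8192, sin(215 deg) = -0.5736
  joint[3] = (-1.3677, 14.0944) + 9.2 * (-0.8192, -0.5736) = (-1.3677 + -7.5362, 14.0944 + -5.2769) = (-8.9039, 8.8175)
link 3: phi[3] = 70 + 80 + 65 + -70 = 145 deg
  cos(145 deg) = -0.8192, sin(145 deg) = 0.5736
  joint[4] = (-8.9039, 8.8175) + 8.2 * (-0.8192, 0.5736) = (-8.9039 + -6.7170, 8.8175 + 4.7033) = (-15.6210, 13.5208)
End effector: (-15.6210, 13.5208)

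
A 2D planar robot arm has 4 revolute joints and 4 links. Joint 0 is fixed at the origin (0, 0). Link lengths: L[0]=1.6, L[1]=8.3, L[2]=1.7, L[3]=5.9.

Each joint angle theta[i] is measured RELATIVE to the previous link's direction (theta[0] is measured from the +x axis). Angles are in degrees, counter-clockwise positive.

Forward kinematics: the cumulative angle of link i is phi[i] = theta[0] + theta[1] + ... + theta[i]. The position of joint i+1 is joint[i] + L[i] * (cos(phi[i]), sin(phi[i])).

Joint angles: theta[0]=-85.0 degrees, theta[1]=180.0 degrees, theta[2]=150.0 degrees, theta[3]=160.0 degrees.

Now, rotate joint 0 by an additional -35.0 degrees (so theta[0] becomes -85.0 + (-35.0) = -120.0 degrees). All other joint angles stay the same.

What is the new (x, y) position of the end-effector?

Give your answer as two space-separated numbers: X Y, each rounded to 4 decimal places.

Answer: 7.6881 5.9769

Derivation:
joint[0] = (0.0000, 0.0000)  (base)
link 0: phi[0] = -120 = -120 deg
  cos(-120 deg) = -0.5000, sin(-120 deg) = -0.8660
  joint[1] = (0.0000, 0.0000) + 1.6 * (-0.5000, -0.8660) = (0.0000 + -0.8000, 0.0000 + -1.3856) = (-0.8000, -1.3856)
link 1: phi[1] = -120 + 180 = 60 deg
  cos(60 deg) = 0.5000, sin(60 deg) = 0.8660
  joint[2] = (-0.8000, -1.3856) + 8.3 * (0.5000, 0.8660) = (-0.8000 + 4.1500, -1.3856 + 7.1880) = (3.3500, 5.8024)
link 2: phi[2] = -120 + 180 + 150 = 210 deg
  cos(210 deg) = -0.8660, sin(210 deg) = -0.5000
  joint[3] = (3.3500, 5.8024) + 1.7 * (-0.8660, -0.5000) = (3.3500 + -1.4722, 5.8024 + -0.8500) = (1.8778, 4.9524)
link 3: phi[3] = -120 + 180 + 150 + 160 = 370 deg
  cos(370 deg) = 0.9848, sin(370 deg) = 0.1736
  joint[4] = (1.8778, 4.9524) + 5.9 * (0.9848, 0.1736) = (1.8778 + 5.8104, 4.9524 + 1.0245) = (7.6881, 5.9769)
End effector: (7.6881, 5.9769)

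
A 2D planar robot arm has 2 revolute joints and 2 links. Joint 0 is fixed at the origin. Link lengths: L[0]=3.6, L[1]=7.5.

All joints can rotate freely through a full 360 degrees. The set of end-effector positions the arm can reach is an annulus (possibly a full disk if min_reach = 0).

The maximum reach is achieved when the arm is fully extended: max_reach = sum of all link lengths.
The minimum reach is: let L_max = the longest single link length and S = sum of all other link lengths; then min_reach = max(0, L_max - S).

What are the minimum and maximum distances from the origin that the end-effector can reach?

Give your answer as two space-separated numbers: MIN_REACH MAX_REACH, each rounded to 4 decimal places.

Answer: 3.9000 11.1000

Derivation:
Link lengths: [3.6, 7.5]
max_reach = 3.6 + 7.5 = 11.1
L_max = max([3.6, 7.5]) = 7.5
S (sum of others) = 11.1 - 7.5 = 3.6
min_reach = max(0, 7.5 - 3.6) = max(0, 3.9) = 3.9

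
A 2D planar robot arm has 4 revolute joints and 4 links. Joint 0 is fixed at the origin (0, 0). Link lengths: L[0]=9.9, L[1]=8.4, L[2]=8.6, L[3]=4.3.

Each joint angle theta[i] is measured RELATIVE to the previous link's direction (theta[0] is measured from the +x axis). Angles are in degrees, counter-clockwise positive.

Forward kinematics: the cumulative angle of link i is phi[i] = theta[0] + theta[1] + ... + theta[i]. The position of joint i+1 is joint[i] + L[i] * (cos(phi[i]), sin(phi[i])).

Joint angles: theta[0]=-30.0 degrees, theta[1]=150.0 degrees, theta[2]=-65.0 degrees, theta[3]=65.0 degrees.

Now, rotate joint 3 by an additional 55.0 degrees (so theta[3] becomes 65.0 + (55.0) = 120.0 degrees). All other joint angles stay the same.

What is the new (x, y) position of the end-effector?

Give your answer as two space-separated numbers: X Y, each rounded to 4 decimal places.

Answer: 5.0228 9.7441

Derivation:
joint[0] = (0.0000, 0.0000)  (base)
link 0: phi[0] = -30 = -30 deg
  cos(-30 deg) = 0.8660, sin(-30 deg) = -0.5000
  joint[1] = (0.0000, 0.0000) + 9.9 * (0.8660, -0.5000) = (0.0000 + 8.5737, 0.0000 + -4.9500) = (8.5737, -4.9500)
link 1: phi[1] = -30 + 150 = 120 deg
  cos(120 deg) = -0.5000, sin(120 deg) = 0.8660
  joint[2] = (8.5737, -4.9500) + 8.4 * (-0.5000, 0.8660) = (8.5737 + -4.2000, -4.9500 + 7.2746) = (4.3737, 2.3246)
link 2: phi[2] = -30 + 150 + -65 = 55 deg
  cos(55 deg) = 0.5736, sin(55 deg) = 0.8192
  joint[3] = (4.3737, 2.3246) + 8.6 * (0.5736, 0.8192) = (4.3737 + 4.9328, 2.3246 + 7.0447) = (9.3064, 9.3693)
link 3: phi[3] = -30 + 150 + -65 + 120 = 175 deg
  cos(175 deg) = -0.9962, sin(175 deg) = 0.0872
  joint[4] = (9.3064, 9.3693) + 4.3 * (-0.9962, 0.0872) = (9.3064 + -4.2836, 9.3693 + 0.3748) = (5.0228, 9.7441)
End effector: (5.0228, 9.7441)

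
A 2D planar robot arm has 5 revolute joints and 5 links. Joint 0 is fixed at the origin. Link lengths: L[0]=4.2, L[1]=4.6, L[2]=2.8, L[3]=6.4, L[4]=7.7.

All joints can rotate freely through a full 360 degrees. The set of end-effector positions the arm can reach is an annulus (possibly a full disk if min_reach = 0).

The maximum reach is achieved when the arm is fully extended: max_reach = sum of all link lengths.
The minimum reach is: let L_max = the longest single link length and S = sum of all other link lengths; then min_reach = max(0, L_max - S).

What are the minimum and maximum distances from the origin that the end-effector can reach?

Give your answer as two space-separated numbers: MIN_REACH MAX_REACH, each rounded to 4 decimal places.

Link lengths: [4.2, 4.6, 2.8, 6.4, 7.7]
max_reach = 4.2 + 4.6 + 2.8 + 6.4 + 7.7 = 25.7
L_max = max([4.2, 4.6, 2.8, 6.4, 7.7]) = 7.7
S (sum of others) = 25.7 - 7.7 = 18
min_reach = max(0, 7.7 - 18) = max(0, -10.3) = 0

Answer: 0.0000 25.7000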